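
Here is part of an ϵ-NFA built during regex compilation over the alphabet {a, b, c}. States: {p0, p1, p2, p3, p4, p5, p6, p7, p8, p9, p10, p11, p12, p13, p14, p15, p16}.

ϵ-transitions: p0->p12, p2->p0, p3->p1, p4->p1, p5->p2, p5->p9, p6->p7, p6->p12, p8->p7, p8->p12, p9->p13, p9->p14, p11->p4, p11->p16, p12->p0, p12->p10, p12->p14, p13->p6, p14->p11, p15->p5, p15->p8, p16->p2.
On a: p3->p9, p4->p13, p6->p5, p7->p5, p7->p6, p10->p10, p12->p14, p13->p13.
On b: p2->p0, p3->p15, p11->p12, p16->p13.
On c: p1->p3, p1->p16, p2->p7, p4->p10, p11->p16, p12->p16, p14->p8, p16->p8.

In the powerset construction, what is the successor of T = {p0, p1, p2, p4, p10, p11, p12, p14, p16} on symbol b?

p2 on b → {p0}.
p11 on b → {p12}.
p16 on b → {p13}.
No b-transition from p0, p1, p4, p10, p12, p14.
Union after reading b: {p0, p12, p13}.
Now take the ϵ-closure:
From p12 via ϵ: add p10, p14.
From p13 via ϵ: add p6.
From p6 via ϵ: add p7.
From p14 via ϵ: add p11.
From p11 via ϵ: add p4, p16.
From p4 via ϵ: add p1.
From p16 via ϵ: add p2.
No new states can be added; the closed set is {p0, p1, p2, p4, p6, p7, p10, p11, p12, p13, p14, p16}.

{p0, p1, p2, p4, p6, p7, p10, p11, p12, p13, p14, p16}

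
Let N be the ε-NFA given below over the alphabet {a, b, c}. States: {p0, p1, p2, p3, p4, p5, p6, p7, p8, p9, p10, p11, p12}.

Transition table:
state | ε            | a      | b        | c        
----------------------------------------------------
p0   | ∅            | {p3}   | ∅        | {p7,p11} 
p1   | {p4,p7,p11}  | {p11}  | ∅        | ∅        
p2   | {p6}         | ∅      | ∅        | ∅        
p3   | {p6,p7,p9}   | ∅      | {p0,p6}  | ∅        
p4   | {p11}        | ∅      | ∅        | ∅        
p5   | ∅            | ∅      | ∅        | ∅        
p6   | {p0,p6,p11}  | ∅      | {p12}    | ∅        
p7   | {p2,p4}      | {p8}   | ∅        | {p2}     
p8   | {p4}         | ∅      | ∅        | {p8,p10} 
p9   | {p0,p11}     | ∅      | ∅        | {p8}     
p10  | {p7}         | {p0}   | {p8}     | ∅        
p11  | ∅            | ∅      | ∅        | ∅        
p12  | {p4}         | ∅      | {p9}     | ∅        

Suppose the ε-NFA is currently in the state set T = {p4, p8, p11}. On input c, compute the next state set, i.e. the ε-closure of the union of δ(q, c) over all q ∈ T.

p8 on c → {p8, p10}.
No c-transition from p4, p11.
Union after reading c: {p8, p10}.
Now take the ε-closure:
From p8 via ε: add p4.
From p10 via ε: add p7.
From p4 via ε: add p11.
From p7 via ε: add p2.
From p2 via ε: add p6.
From p6 via ε: add p0.
No new states can be added; the closed set is {p0, p2, p4, p6, p7, p8, p10, p11}.

{p0, p2, p4, p6, p7, p8, p10, p11}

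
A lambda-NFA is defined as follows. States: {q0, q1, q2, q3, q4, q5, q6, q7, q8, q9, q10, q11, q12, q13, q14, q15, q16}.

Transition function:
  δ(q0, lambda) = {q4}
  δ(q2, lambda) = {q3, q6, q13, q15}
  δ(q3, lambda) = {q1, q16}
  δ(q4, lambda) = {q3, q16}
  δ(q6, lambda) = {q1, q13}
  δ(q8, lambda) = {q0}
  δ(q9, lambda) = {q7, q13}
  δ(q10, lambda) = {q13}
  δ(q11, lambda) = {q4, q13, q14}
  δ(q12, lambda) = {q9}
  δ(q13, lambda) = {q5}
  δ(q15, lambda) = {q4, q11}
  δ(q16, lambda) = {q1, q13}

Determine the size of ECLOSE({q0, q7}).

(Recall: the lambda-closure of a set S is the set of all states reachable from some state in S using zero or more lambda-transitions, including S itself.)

Start with {q0, q7}.
From q0 via lambda: add q4.
From q4 via lambda: add q3, q16.
From q3 via lambda: add q1.
From q16 via lambda: add q13.
From q13 via lambda: add q5.
lambda-closure = {q0, q1, q3, q4, q5, q7, q13, q16}, which has 8 states.

8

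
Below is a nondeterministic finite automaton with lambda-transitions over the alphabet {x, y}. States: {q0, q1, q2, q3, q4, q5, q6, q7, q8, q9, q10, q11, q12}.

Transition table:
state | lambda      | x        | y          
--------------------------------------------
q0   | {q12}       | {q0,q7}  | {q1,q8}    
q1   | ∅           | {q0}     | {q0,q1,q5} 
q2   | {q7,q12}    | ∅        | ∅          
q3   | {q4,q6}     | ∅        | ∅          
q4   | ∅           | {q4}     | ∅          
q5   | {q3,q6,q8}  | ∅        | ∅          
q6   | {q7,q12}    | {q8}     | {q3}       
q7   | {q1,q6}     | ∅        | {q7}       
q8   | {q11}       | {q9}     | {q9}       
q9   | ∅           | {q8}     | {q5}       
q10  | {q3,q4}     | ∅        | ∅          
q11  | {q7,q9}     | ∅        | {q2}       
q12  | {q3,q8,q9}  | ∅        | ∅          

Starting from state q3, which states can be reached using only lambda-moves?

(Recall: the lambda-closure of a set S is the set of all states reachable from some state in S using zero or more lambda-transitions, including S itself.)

Start with {q3}.
From q3 via lambda: add q4, q6.
From q6 via lambda: add q7, q12.
From q7 via lambda: add q1.
From q12 via lambda: add q8, q9.
From q8 via lambda: add q11.
No new states can be added; the closed set is {q1, q3, q4, q6, q7, q8, q9, q11, q12}.

{q1, q3, q4, q6, q7, q8, q9, q11, q12}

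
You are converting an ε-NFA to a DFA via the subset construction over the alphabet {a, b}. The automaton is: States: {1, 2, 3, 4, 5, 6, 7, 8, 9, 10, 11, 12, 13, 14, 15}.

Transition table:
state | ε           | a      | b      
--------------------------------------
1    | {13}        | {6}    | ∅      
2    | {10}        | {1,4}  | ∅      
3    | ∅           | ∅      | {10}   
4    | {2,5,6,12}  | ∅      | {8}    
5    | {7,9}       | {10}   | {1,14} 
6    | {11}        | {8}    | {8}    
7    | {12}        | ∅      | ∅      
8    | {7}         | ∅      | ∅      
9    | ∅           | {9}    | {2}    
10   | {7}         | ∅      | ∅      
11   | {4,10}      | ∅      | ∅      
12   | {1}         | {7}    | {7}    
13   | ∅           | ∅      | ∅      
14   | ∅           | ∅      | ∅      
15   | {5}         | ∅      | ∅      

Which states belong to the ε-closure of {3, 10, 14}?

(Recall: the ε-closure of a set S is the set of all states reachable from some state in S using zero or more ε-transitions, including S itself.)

Start with {3, 10, 14}.
From 10 via ε: add 7.
From 7 via ε: add 12.
From 12 via ε: add 1.
From 1 via ε: add 13.
No new states can be added; the closed set is {1, 3, 7, 10, 12, 13, 14}.

{1, 3, 7, 10, 12, 13, 14}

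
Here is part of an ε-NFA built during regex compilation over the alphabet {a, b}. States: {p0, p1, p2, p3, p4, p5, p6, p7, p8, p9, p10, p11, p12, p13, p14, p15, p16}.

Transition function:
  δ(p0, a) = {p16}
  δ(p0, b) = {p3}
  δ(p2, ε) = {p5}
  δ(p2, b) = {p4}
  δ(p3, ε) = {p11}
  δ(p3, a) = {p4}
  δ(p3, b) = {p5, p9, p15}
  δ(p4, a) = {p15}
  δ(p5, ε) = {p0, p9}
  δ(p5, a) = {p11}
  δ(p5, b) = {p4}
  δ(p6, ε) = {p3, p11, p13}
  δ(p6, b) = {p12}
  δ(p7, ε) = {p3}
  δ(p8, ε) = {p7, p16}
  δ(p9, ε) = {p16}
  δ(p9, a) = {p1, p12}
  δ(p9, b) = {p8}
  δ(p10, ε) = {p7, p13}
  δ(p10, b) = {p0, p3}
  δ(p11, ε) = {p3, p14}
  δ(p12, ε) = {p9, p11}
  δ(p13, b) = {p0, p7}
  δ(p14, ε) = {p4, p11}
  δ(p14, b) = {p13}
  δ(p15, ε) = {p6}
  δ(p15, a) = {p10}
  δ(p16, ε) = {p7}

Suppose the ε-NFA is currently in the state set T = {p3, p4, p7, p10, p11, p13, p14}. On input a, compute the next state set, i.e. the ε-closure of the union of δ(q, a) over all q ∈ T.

p3 on a → {p4}.
p4 on a → {p15}.
No a-transition from p7, p10, p11, p13, p14.
Union after reading a: {p4, p15}.
Now take the ε-closure:
From p15 via ε: add p6.
From p6 via ε: add p3, p11, p13.
From p11 via ε: add p14.
No new states can be added; the closed set is {p3, p4, p6, p11, p13, p14, p15}.

{p3, p4, p6, p11, p13, p14, p15}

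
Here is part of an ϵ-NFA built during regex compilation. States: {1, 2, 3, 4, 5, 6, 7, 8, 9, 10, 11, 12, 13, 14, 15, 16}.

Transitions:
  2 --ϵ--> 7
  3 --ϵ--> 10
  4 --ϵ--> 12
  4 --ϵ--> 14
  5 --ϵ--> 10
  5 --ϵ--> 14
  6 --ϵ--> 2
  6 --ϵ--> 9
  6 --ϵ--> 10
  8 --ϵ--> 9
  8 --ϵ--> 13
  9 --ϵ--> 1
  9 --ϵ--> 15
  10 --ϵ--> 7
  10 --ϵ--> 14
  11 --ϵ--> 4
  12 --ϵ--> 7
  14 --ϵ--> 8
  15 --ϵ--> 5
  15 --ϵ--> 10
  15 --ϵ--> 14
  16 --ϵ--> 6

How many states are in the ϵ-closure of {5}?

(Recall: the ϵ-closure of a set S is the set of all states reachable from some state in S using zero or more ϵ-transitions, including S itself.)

Start with {5}.
From 5 via ϵ: add 10, 14.
From 10 via ϵ: add 7.
From 14 via ϵ: add 8.
From 8 via ϵ: add 9, 13.
From 9 via ϵ: add 1, 15.
ϵ-closure = {1, 5, 7, 8, 9, 10, 13, 14, 15}, which has 9 states.

9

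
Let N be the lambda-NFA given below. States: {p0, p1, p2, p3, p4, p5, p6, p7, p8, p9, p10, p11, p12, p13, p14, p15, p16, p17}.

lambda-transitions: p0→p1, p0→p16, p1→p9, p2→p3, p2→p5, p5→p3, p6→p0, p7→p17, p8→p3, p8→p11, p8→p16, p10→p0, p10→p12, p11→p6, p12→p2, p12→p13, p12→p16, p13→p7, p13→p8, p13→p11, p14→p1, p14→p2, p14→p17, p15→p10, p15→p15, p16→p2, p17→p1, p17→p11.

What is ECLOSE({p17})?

{p0, p1, p2, p3, p5, p6, p9, p11, p16, p17}

Start with {p17}.
From p17 via lambda: add p1, p11.
From p1 via lambda: add p9.
From p11 via lambda: add p6.
From p6 via lambda: add p0.
From p0 via lambda: add p16.
From p16 via lambda: add p2.
From p2 via lambda: add p3, p5.
No new states can be added; the closed set is {p0, p1, p2, p3, p5, p6, p9, p11, p16, p17}.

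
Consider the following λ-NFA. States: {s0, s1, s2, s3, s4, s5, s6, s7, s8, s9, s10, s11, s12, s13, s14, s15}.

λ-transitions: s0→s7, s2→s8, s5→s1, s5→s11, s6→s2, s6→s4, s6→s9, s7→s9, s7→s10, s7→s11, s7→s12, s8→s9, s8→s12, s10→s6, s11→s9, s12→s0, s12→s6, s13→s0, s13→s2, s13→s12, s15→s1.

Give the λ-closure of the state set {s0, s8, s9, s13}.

Start with {s0, s8, s9, s13}.
From s0 via λ: add s7.
From s8 via λ: add s12.
From s13 via λ: add s2.
From s7 via λ: add s10, s11.
From s12 via λ: add s6.
From s6 via λ: add s4.
No new states can be added; the closed set is {s0, s2, s4, s6, s7, s8, s9, s10, s11, s12, s13}.

{s0, s2, s4, s6, s7, s8, s9, s10, s11, s12, s13}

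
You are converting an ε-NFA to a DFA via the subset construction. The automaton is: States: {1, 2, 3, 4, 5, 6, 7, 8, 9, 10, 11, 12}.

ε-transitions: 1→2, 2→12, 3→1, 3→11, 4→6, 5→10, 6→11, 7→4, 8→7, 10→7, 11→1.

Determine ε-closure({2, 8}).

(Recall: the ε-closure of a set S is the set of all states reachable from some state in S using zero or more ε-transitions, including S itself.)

{1, 2, 4, 6, 7, 8, 11, 12}

Start with {2, 8}.
From 2 via ε: add 12.
From 8 via ε: add 7.
From 7 via ε: add 4.
From 4 via ε: add 6.
From 6 via ε: add 11.
From 11 via ε: add 1.
No new states can be added; the closed set is {1, 2, 4, 6, 7, 8, 11, 12}.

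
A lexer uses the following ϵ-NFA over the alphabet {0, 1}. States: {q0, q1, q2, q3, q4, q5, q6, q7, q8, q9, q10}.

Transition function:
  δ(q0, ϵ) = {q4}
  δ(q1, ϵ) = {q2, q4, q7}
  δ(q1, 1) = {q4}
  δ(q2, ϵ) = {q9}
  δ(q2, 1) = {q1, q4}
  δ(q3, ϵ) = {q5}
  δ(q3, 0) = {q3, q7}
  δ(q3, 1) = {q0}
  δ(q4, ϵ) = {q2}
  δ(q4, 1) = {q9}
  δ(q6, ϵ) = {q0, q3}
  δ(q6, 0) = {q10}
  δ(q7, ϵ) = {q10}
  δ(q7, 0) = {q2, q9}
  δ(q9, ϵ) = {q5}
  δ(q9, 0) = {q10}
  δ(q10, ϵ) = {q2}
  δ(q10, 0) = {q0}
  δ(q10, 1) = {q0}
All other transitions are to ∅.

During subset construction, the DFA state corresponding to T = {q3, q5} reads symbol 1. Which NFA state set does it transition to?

{q0, q2, q4, q5, q9}

q3 on 1 → {q0}.
No 1-transition from q5.
Union after reading 1: {q0}.
Now take the ϵ-closure:
From q0 via ϵ: add q4.
From q4 via ϵ: add q2.
From q2 via ϵ: add q9.
From q9 via ϵ: add q5.
No new states can be added; the closed set is {q0, q2, q4, q5, q9}.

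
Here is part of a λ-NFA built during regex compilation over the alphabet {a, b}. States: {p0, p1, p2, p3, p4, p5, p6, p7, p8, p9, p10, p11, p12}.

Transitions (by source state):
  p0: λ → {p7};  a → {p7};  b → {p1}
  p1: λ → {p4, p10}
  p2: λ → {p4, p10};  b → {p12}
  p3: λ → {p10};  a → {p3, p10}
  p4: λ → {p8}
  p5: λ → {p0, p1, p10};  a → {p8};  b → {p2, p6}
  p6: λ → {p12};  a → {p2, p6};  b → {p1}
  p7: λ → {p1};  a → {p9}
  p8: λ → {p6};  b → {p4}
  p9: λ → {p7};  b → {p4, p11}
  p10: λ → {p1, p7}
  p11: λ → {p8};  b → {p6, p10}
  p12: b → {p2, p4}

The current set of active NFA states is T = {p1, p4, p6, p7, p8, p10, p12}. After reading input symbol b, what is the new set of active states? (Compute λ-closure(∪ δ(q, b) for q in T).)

p6 on b → {p1}.
p8 on b → {p4}.
p12 on b → {p2, p4}.
No b-transition from p1, p4, p7, p10.
Union after reading b: {p1, p2, p4}.
Now take the λ-closure:
From p1 via λ: add p10.
From p4 via λ: add p8.
From p8 via λ: add p6.
From p10 via λ: add p7.
From p6 via λ: add p12.
No new states can be added; the closed set is {p1, p2, p4, p6, p7, p8, p10, p12}.

{p1, p2, p4, p6, p7, p8, p10, p12}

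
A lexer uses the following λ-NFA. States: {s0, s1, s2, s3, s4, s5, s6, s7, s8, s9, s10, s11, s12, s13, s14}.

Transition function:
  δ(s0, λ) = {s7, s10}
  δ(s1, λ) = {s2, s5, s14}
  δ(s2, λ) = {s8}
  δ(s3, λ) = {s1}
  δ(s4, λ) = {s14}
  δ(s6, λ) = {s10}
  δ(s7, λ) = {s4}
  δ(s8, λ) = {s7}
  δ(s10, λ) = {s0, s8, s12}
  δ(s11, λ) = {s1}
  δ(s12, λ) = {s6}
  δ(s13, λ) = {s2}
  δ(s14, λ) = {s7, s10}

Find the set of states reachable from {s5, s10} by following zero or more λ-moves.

{s0, s4, s5, s6, s7, s8, s10, s12, s14}

Start with {s5, s10}.
From s10 via λ: add s0, s8, s12.
From s0 via λ: add s7.
From s12 via λ: add s6.
From s7 via λ: add s4.
From s4 via λ: add s14.
No new states can be added; the closed set is {s0, s4, s5, s6, s7, s8, s10, s12, s14}.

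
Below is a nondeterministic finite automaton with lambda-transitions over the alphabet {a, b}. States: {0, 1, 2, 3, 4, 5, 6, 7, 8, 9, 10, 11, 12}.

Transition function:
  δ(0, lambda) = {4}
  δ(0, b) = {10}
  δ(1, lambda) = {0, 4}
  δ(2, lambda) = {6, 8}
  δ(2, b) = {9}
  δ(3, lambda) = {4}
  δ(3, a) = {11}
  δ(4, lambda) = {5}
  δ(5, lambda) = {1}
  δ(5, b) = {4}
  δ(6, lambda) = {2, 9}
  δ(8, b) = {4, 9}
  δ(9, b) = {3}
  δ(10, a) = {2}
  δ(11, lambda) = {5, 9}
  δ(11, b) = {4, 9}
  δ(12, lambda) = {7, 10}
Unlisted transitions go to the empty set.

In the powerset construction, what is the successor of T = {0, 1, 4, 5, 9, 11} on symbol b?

{0, 1, 3, 4, 5, 9, 10}

0 on b → {10}.
5 on b → {4}.
9 on b → {3}.
11 on b → {4, 9}.
No b-transition from 1, 4.
Union after reading b: {3, 4, 9, 10}.
Now take the lambda-closure:
From 4 via lambda: add 5.
From 5 via lambda: add 1.
From 1 via lambda: add 0.
No new states can be added; the closed set is {0, 1, 3, 4, 5, 9, 10}.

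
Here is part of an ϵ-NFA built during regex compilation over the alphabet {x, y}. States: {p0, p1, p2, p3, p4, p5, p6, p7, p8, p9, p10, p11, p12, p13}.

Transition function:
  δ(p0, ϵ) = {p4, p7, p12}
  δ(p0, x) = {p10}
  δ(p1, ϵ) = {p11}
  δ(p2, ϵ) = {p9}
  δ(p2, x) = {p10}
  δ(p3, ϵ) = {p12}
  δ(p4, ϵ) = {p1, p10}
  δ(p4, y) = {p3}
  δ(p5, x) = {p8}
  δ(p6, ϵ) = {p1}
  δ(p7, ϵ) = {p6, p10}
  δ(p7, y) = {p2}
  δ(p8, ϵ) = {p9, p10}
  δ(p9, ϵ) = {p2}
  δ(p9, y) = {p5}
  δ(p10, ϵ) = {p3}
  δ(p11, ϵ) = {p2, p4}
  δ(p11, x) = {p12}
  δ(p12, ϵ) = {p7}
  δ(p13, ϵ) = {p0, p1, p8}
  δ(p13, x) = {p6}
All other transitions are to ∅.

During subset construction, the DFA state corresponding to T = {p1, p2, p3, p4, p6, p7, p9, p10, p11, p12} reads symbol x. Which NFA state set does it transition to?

p2 on x → {p10}.
p11 on x → {p12}.
No x-transition from p1, p3, p4, p6, p7, p9, p10, p12.
Union after reading x: {p10, p12}.
Now take the ϵ-closure:
From p10 via ϵ: add p3.
From p12 via ϵ: add p7.
From p7 via ϵ: add p6.
From p6 via ϵ: add p1.
From p1 via ϵ: add p11.
From p11 via ϵ: add p2, p4.
From p2 via ϵ: add p9.
No new states can be added; the closed set is {p1, p2, p3, p4, p6, p7, p9, p10, p11, p12}.

{p1, p2, p3, p4, p6, p7, p9, p10, p11, p12}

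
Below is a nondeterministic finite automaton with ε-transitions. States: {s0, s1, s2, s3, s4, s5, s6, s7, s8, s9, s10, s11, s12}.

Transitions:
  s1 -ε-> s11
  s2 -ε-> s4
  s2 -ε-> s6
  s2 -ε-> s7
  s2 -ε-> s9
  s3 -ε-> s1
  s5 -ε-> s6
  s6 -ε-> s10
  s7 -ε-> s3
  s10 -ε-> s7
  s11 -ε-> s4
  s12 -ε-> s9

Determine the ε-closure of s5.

Start with {s5}.
From s5 via ε: add s6.
From s6 via ε: add s10.
From s10 via ε: add s7.
From s7 via ε: add s3.
From s3 via ε: add s1.
From s1 via ε: add s11.
From s11 via ε: add s4.
No new states can be added; the closed set is {s1, s3, s4, s5, s6, s7, s10, s11}.

{s1, s3, s4, s5, s6, s7, s10, s11}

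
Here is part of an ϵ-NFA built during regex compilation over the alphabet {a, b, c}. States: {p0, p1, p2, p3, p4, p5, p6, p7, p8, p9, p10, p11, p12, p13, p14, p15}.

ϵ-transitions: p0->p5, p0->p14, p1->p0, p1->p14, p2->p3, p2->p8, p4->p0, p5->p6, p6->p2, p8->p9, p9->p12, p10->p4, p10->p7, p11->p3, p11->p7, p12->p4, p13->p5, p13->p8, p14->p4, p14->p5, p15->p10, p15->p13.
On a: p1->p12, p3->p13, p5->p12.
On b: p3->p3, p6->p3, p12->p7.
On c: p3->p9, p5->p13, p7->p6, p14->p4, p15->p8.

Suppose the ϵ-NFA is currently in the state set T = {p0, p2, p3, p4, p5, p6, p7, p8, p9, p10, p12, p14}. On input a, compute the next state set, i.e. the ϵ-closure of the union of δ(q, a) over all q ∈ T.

{p0, p2, p3, p4, p5, p6, p8, p9, p12, p13, p14}

p3 on a → {p13}.
p5 on a → {p12}.
No a-transition from p0, p2, p4, p6, p7, p8, p9, p10, p12, p14.
Union after reading a: {p12, p13}.
Now take the ϵ-closure:
From p12 via ϵ: add p4.
From p13 via ϵ: add p5, p8.
From p4 via ϵ: add p0.
From p5 via ϵ: add p6.
From p8 via ϵ: add p9.
From p0 via ϵ: add p14.
From p6 via ϵ: add p2.
From p2 via ϵ: add p3.
No new states can be added; the closed set is {p0, p2, p3, p4, p5, p6, p8, p9, p12, p13, p14}.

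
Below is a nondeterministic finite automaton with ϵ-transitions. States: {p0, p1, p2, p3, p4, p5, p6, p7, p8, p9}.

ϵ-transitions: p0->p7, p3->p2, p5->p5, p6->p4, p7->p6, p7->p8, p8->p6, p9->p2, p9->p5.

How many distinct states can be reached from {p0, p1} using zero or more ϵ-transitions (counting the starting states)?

Start with {p0, p1}.
From p0 via ϵ: add p7.
From p7 via ϵ: add p6, p8.
From p6 via ϵ: add p4.
ϵ-closure = {p0, p1, p4, p6, p7, p8}, which has 6 states.

6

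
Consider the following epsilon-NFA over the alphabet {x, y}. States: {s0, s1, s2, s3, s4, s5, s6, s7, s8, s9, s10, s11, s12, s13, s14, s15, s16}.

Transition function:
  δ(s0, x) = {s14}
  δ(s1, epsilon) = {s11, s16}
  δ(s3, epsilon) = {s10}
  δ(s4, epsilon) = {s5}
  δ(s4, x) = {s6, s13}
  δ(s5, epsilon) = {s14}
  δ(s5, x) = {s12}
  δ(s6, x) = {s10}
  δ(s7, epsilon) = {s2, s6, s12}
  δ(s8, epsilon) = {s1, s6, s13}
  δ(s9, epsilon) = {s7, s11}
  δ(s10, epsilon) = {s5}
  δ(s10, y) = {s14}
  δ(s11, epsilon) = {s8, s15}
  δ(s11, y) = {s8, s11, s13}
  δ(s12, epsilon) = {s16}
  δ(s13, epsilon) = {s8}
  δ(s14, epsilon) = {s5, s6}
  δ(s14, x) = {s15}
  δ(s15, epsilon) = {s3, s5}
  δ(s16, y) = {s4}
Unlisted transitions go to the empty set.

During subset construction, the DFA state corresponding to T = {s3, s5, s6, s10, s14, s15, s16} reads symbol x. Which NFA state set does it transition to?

{s3, s5, s6, s10, s12, s14, s15, s16}

s5 on x → {s12}.
s6 on x → {s10}.
s14 on x → {s15}.
No x-transition from s3, s10, s15, s16.
Union after reading x: {s10, s12, s15}.
Now take the epsilon-closure:
From s10 via epsilon: add s5.
From s12 via epsilon: add s16.
From s15 via epsilon: add s3.
From s5 via epsilon: add s14.
From s14 via epsilon: add s6.
No new states can be added; the closed set is {s3, s5, s6, s10, s12, s14, s15, s16}.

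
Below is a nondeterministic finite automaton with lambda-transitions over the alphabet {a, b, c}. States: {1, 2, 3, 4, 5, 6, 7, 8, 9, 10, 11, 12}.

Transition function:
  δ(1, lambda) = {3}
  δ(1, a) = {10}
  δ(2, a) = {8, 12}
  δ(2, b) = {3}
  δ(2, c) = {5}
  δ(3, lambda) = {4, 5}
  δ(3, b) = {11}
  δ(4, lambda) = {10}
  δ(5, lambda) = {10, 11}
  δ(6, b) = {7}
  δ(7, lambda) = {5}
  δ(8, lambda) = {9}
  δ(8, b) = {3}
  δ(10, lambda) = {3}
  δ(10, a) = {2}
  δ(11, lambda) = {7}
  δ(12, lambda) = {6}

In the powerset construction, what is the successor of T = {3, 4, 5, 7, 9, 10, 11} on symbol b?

{3, 4, 5, 7, 10, 11}

3 on b → {11}.
No b-transition from 4, 5, 7, 9, 10, 11.
Union after reading b: {11}.
Now take the lambda-closure:
From 11 via lambda: add 7.
From 7 via lambda: add 5.
From 5 via lambda: add 10.
From 10 via lambda: add 3.
From 3 via lambda: add 4.
No new states can be added; the closed set is {3, 4, 5, 7, 10, 11}.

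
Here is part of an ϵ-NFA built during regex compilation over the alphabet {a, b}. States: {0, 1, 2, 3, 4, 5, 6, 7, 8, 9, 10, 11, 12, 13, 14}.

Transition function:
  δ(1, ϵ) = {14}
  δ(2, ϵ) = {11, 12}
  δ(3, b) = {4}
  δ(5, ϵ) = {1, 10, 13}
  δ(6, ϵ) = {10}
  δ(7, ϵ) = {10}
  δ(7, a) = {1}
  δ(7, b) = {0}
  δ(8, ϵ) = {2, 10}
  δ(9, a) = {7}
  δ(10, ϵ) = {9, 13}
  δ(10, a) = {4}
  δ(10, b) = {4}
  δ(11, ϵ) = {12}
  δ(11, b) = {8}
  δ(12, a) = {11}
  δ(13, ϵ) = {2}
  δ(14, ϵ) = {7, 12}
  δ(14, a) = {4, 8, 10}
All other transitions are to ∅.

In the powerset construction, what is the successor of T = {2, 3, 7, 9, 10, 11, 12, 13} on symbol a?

{1, 2, 4, 7, 9, 10, 11, 12, 13, 14}

7 on a → {1}.
9 on a → {7}.
10 on a → {4}.
12 on a → {11}.
No a-transition from 2, 3, 11, 13.
Union after reading a: {1, 4, 7, 11}.
Now take the ϵ-closure:
From 1 via ϵ: add 14.
From 7 via ϵ: add 10.
From 11 via ϵ: add 12.
From 10 via ϵ: add 9, 13.
From 13 via ϵ: add 2.
No new states can be added; the closed set is {1, 2, 4, 7, 9, 10, 11, 12, 13, 14}.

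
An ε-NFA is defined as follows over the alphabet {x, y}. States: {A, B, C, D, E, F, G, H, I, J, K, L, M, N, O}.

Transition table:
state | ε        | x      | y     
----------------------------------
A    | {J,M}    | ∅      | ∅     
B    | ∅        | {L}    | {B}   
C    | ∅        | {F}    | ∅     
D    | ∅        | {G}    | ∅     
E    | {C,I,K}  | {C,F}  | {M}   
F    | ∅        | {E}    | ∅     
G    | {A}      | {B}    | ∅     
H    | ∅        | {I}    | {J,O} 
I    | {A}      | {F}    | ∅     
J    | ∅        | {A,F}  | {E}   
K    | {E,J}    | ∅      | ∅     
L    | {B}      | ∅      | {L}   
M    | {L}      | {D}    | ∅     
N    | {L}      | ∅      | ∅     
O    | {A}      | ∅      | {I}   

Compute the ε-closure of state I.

Start with {I}.
From I via ε: add A.
From A via ε: add J, M.
From M via ε: add L.
From L via ε: add B.
No new states can be added; the closed set is {A, B, I, J, L, M}.

{A, B, I, J, L, M}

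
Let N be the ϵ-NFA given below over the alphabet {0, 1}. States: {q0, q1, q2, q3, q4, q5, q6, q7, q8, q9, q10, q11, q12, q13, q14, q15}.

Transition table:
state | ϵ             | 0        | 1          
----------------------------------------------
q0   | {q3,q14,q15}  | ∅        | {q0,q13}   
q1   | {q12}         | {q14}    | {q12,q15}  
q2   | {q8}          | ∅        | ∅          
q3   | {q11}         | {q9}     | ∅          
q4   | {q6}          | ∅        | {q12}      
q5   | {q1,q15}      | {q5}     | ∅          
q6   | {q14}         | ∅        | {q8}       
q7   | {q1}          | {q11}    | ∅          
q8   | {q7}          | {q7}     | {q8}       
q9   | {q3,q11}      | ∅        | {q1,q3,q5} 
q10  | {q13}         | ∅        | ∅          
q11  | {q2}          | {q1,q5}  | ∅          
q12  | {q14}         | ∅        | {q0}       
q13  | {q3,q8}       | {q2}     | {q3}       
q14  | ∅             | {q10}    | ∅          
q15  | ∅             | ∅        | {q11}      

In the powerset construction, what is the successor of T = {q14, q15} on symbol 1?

q15 on 1 → {q11}.
No 1-transition from q14.
Union after reading 1: {q11}.
Now take the ϵ-closure:
From q11 via ϵ: add q2.
From q2 via ϵ: add q8.
From q8 via ϵ: add q7.
From q7 via ϵ: add q1.
From q1 via ϵ: add q12.
From q12 via ϵ: add q14.
No new states can be added; the closed set is {q1, q2, q7, q8, q11, q12, q14}.

{q1, q2, q7, q8, q11, q12, q14}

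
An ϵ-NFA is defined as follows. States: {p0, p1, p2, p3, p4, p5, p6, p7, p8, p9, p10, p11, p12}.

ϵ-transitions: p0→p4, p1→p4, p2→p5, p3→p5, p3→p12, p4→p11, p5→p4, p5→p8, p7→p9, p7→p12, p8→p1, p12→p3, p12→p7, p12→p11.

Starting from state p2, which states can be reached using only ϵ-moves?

{p1, p2, p4, p5, p8, p11}

Start with {p2}.
From p2 via ϵ: add p5.
From p5 via ϵ: add p4, p8.
From p4 via ϵ: add p11.
From p8 via ϵ: add p1.
No new states can be added; the closed set is {p1, p2, p4, p5, p8, p11}.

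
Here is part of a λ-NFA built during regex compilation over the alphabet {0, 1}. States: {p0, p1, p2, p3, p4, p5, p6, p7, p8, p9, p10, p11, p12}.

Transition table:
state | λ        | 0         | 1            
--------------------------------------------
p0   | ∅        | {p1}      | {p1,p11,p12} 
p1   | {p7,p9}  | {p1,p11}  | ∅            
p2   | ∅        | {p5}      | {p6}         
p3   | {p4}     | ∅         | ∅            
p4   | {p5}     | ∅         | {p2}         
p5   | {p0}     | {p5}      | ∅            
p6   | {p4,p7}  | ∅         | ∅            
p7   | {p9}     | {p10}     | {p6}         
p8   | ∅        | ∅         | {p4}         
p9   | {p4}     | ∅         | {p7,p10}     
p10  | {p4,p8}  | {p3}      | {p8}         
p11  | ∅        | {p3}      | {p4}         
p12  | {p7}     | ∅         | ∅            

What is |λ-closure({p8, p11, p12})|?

8

Start with {p8, p11, p12}.
From p12 via λ: add p7.
From p7 via λ: add p9.
From p9 via λ: add p4.
From p4 via λ: add p5.
From p5 via λ: add p0.
λ-closure = {p0, p4, p5, p7, p8, p9, p11, p12}, which has 8 states.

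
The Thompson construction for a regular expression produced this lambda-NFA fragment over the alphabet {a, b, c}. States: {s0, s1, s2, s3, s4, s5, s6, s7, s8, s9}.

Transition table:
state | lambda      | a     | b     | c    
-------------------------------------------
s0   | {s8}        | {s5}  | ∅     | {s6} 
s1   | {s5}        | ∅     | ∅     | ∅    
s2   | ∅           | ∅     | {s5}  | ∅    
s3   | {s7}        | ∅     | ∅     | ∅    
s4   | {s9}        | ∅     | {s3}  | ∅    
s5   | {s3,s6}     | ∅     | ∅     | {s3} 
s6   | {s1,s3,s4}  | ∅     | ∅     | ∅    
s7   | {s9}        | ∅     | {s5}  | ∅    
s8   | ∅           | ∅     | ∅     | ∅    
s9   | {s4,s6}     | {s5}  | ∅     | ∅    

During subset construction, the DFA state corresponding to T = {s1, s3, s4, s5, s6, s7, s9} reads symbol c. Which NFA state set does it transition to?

s5 on c → {s3}.
No c-transition from s1, s3, s4, s6, s7, s9.
Union after reading c: {s3}.
Now take the lambda-closure:
From s3 via lambda: add s7.
From s7 via lambda: add s9.
From s9 via lambda: add s4, s6.
From s6 via lambda: add s1.
From s1 via lambda: add s5.
No new states can be added; the closed set is {s1, s3, s4, s5, s6, s7, s9}.

{s1, s3, s4, s5, s6, s7, s9}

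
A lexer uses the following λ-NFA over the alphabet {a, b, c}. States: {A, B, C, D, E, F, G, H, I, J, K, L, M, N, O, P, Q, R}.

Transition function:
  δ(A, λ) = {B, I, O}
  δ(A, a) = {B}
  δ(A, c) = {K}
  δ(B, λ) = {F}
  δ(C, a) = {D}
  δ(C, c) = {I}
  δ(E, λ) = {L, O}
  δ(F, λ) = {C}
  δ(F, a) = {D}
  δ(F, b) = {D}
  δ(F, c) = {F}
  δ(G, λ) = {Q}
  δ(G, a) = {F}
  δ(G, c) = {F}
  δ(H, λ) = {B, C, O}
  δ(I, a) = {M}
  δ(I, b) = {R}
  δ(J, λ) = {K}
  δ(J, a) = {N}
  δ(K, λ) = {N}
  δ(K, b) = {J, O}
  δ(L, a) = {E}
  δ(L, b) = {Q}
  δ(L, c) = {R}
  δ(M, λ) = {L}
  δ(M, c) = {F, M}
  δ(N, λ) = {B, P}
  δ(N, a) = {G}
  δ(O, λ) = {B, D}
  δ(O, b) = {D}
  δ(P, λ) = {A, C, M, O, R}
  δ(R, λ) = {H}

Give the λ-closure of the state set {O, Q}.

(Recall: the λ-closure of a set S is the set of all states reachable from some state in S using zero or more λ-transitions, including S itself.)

Start with {O, Q}.
From O via λ: add B, D.
From B via λ: add F.
From F via λ: add C.
No new states can be added; the closed set is {B, C, D, F, O, Q}.

{B, C, D, F, O, Q}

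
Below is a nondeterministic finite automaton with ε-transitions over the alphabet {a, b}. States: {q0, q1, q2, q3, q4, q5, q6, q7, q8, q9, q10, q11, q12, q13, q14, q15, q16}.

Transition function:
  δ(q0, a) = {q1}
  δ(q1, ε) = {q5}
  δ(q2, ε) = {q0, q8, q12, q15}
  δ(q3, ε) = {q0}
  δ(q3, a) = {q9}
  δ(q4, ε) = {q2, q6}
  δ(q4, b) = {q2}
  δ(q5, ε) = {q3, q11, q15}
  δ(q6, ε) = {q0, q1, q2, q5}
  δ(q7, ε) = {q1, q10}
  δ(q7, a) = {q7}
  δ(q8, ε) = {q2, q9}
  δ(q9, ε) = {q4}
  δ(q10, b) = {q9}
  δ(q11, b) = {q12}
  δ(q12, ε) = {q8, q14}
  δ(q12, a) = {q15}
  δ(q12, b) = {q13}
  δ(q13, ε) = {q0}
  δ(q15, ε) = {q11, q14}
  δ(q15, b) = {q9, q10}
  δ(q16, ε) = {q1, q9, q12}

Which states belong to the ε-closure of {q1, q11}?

{q0, q1, q3, q5, q11, q14, q15}

Start with {q1, q11}.
From q1 via ε: add q5.
From q5 via ε: add q3, q15.
From q3 via ε: add q0.
From q15 via ε: add q14.
No new states can be added; the closed set is {q0, q1, q3, q5, q11, q14, q15}.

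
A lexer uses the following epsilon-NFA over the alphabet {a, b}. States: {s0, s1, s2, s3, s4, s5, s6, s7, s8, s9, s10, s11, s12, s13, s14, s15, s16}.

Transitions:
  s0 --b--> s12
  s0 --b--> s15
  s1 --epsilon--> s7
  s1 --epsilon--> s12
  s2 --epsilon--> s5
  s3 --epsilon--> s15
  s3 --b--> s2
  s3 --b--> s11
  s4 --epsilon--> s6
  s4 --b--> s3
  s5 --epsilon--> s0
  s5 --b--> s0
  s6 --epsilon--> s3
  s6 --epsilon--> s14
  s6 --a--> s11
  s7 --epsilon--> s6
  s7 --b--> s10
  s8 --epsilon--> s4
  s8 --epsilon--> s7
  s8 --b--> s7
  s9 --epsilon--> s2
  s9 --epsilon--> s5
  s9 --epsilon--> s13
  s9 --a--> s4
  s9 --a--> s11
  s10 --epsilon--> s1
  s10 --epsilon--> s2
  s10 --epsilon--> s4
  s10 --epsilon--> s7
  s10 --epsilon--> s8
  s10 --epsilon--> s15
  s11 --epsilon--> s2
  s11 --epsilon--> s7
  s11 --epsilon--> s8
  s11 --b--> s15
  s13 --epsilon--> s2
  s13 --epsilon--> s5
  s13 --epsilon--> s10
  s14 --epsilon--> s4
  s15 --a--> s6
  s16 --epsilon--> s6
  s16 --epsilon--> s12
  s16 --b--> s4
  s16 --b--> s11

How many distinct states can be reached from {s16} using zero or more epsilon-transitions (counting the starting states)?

Start with {s16}.
From s16 via epsilon: add s6, s12.
From s6 via epsilon: add s3, s14.
From s3 via epsilon: add s15.
From s14 via epsilon: add s4.
epsilon-closure = {s3, s4, s6, s12, s14, s15, s16}, which has 7 states.

7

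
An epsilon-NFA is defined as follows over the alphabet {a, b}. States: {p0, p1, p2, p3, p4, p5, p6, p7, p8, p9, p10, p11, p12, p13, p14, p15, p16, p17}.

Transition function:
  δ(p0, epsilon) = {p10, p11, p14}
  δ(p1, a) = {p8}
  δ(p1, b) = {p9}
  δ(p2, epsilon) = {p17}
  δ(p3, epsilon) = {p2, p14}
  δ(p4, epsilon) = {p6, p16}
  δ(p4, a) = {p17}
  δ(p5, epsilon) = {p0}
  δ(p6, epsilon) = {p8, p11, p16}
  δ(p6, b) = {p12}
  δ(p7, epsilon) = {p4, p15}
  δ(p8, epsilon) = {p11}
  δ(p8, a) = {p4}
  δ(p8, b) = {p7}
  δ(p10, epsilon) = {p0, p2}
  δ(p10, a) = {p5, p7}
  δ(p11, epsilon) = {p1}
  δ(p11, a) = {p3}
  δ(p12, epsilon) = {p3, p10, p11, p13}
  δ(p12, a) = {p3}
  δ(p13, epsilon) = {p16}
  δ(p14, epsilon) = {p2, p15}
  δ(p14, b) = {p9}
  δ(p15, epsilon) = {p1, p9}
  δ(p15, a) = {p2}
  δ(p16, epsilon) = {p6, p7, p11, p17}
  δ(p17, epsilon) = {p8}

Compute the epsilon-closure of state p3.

{p1, p2, p3, p8, p9, p11, p14, p15, p17}

Start with {p3}.
From p3 via epsilon: add p2, p14.
From p2 via epsilon: add p17.
From p14 via epsilon: add p15.
From p15 via epsilon: add p1, p9.
From p17 via epsilon: add p8.
From p8 via epsilon: add p11.
No new states can be added; the closed set is {p1, p2, p3, p8, p9, p11, p14, p15, p17}.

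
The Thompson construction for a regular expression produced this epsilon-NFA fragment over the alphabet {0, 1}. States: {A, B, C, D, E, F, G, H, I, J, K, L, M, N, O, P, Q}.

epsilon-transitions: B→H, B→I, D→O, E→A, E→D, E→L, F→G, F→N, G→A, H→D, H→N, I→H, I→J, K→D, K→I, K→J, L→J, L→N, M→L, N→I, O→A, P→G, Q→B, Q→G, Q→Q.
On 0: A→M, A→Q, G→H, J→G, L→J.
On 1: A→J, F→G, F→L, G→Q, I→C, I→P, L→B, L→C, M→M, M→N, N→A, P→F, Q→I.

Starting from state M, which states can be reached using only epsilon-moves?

{A, D, H, I, J, L, M, N, O}

Start with {M}.
From M via epsilon: add L.
From L via epsilon: add J, N.
From N via epsilon: add I.
From I via epsilon: add H.
From H via epsilon: add D.
From D via epsilon: add O.
From O via epsilon: add A.
No new states can be added; the closed set is {A, D, H, I, J, L, M, N, O}.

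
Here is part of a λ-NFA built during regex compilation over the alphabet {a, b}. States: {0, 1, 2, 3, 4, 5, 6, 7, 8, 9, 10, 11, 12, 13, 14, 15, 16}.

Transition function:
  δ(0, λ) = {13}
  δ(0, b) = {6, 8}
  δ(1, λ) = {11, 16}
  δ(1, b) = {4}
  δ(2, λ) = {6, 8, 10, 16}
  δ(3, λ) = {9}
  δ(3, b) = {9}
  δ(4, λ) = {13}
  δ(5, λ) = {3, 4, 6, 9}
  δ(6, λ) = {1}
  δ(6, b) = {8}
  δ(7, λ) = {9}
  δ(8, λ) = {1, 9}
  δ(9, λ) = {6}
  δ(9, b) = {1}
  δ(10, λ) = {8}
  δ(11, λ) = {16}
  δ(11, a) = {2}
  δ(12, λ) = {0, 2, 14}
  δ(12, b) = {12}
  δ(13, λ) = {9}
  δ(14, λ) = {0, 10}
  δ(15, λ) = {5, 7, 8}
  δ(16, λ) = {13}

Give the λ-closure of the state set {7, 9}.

{1, 6, 7, 9, 11, 13, 16}

Start with {7, 9}.
From 9 via λ: add 6.
From 6 via λ: add 1.
From 1 via λ: add 11, 16.
From 16 via λ: add 13.
No new states can be added; the closed set is {1, 6, 7, 9, 11, 13, 16}.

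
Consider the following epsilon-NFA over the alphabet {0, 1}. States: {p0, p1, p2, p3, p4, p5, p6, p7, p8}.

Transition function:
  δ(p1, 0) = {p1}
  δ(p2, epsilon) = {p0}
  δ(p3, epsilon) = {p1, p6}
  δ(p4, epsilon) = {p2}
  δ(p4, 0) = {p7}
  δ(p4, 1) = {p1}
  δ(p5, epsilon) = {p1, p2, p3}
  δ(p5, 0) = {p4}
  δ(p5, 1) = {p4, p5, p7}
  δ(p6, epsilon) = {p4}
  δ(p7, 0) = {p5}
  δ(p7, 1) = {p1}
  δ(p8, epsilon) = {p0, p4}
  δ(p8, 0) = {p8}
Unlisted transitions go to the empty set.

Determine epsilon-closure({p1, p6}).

Start with {p1, p6}.
From p6 via epsilon: add p4.
From p4 via epsilon: add p2.
From p2 via epsilon: add p0.
No new states can be added; the closed set is {p0, p1, p2, p4, p6}.

{p0, p1, p2, p4, p6}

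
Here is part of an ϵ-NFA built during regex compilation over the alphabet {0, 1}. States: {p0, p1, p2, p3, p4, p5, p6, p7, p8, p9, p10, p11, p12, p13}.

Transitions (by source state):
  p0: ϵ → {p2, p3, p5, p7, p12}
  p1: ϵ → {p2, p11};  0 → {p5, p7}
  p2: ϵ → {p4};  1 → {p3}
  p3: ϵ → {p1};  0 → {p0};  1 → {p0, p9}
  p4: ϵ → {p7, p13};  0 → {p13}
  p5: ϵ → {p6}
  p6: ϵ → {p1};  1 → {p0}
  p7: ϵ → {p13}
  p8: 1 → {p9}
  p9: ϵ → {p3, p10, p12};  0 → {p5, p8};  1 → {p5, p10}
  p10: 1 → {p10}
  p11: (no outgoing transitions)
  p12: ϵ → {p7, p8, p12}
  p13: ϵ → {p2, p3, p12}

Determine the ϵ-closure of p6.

Start with {p6}.
From p6 via ϵ: add p1.
From p1 via ϵ: add p2, p11.
From p2 via ϵ: add p4.
From p4 via ϵ: add p7, p13.
From p13 via ϵ: add p3, p12.
From p12 via ϵ: add p8.
No new states can be added; the closed set is {p1, p2, p3, p4, p6, p7, p8, p11, p12, p13}.

{p1, p2, p3, p4, p6, p7, p8, p11, p12, p13}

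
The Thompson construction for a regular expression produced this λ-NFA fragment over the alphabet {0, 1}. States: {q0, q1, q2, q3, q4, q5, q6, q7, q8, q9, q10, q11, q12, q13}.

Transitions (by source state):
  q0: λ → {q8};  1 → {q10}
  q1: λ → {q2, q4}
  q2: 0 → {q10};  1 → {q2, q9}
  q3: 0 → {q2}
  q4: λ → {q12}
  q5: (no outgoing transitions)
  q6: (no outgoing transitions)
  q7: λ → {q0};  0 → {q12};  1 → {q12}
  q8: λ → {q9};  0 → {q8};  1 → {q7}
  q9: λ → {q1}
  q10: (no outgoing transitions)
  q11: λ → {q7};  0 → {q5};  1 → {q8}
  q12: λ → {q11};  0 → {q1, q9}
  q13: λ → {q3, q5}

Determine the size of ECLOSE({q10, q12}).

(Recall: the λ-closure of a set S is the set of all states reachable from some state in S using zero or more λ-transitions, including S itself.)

10

Start with {q10, q12}.
From q12 via λ: add q11.
From q11 via λ: add q7.
From q7 via λ: add q0.
From q0 via λ: add q8.
From q8 via λ: add q9.
From q9 via λ: add q1.
From q1 via λ: add q2, q4.
λ-closure = {q0, q1, q2, q4, q7, q8, q9, q10, q11, q12}, which has 10 states.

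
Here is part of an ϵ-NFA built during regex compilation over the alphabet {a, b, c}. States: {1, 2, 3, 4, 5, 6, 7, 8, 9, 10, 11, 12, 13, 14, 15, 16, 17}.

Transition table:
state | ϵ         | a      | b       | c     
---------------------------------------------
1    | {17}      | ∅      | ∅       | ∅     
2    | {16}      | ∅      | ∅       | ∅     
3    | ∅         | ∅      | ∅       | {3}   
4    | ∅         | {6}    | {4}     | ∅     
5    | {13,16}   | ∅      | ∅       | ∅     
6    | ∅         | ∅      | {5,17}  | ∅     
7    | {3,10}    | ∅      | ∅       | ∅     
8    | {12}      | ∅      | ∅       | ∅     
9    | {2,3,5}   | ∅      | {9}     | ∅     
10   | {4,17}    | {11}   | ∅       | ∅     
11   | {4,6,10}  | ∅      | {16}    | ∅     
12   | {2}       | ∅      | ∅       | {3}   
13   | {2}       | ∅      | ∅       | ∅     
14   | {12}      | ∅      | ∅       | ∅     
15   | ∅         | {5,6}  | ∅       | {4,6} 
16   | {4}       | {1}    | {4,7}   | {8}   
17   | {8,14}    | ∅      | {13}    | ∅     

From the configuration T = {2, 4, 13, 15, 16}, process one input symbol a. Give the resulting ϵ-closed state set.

{1, 2, 4, 5, 6, 8, 12, 13, 14, 16, 17}

4 on a → {6}.
15 on a → {5, 6}.
16 on a → {1}.
No a-transition from 2, 13.
Union after reading a: {1, 5, 6}.
Now take the ϵ-closure:
From 1 via ϵ: add 17.
From 5 via ϵ: add 13, 16.
From 13 via ϵ: add 2.
From 16 via ϵ: add 4.
From 17 via ϵ: add 8, 14.
From 8 via ϵ: add 12.
No new states can be added; the closed set is {1, 2, 4, 5, 6, 8, 12, 13, 14, 16, 17}.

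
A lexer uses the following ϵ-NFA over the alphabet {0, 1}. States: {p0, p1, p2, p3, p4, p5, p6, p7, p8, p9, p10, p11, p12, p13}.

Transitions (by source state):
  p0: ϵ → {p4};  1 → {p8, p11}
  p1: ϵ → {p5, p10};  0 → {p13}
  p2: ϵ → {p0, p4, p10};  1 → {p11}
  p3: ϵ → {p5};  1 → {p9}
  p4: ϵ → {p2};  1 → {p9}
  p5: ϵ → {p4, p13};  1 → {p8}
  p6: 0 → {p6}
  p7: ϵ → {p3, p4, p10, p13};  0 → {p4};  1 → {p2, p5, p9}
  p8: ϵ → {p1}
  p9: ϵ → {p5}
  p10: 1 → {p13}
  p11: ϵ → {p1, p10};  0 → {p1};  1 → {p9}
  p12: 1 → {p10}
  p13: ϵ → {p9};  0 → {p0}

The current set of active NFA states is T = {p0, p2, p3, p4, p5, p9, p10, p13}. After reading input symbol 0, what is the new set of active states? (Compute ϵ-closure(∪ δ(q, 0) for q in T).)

p13 on 0 → {p0}.
No 0-transition from p0, p2, p3, p4, p5, p9, p10.
Union after reading 0: {p0}.
Now take the ϵ-closure:
From p0 via ϵ: add p4.
From p4 via ϵ: add p2.
From p2 via ϵ: add p10.
No new states can be added; the closed set is {p0, p2, p4, p10}.

{p0, p2, p4, p10}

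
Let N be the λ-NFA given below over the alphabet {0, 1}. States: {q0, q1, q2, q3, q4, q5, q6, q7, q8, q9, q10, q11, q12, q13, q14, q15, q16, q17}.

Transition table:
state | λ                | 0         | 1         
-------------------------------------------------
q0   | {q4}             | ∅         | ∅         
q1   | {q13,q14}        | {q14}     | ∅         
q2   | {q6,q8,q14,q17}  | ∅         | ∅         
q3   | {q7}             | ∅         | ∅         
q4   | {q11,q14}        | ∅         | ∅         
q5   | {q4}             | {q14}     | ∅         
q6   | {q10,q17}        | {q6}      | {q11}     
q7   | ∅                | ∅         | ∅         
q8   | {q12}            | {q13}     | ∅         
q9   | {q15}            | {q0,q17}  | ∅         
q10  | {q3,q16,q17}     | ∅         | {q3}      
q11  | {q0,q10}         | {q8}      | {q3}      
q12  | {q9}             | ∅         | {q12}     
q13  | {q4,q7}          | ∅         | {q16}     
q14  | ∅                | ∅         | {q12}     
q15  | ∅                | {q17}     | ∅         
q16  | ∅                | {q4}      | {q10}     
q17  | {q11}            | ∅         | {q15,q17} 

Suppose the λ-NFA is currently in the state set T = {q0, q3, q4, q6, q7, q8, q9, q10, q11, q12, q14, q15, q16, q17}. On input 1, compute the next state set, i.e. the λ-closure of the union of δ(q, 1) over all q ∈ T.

{q0, q3, q4, q7, q9, q10, q11, q12, q14, q15, q16, q17}

q6 on 1 → {q11}.
q10 on 1 → {q3}.
q11 on 1 → {q3}.
q12 on 1 → {q12}.
q14 on 1 → {q12}.
q16 on 1 → {q10}.
q17 on 1 → {q15, q17}.
No 1-transition from q0, q3, q4, q7, q8, q9, q15.
Union after reading 1: {q3, q10, q11, q12, q15, q17}.
Now take the λ-closure:
From q3 via λ: add q7.
From q10 via λ: add q16.
From q11 via λ: add q0.
From q12 via λ: add q9.
From q0 via λ: add q4.
From q4 via λ: add q14.
No new states can be added; the closed set is {q0, q3, q4, q7, q9, q10, q11, q12, q14, q15, q16, q17}.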